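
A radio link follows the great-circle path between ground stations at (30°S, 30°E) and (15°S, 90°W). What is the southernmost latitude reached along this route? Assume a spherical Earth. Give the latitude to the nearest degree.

≈ 41°S

The great circle lies in the plane with unit normal n̂ = (p₁ × p₂)/|p₁ × p₂|.
Here n̂_z ≈ -0.757; the vertex latitude is φ_max = arccos|n̂_z| ≈ 40.8°.
Check via Clairaut: cos φ_max = |cos φ₁| · sin C = cos(30.0°)·sin(119.1°) ≈ 0.757, again giving ≈ 40.8°.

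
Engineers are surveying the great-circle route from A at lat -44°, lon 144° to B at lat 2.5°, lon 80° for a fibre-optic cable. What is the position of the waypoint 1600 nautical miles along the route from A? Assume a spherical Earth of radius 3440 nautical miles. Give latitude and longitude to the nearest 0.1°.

≈ lat -30.5°, lon 114.8°

The haversine formula gives a central angle δ ≈ 1.282 rad (73.5°) between the endpoints. The total great-circle distance is δ·R ≈ 1.282 × 3440 ≈ 4410 nmi, so the target fraction is f = 1600/4410 ≈ 0.363.
Interpolate at f ≈ 0.363 with slerp weights a = sin((1−f)δ)/sin δ ≈ 0.761, b = sin(fδ)/sin δ ≈ 0.468.
p = a·p₁ + b·p₂ ≈ (-0.361, 0.782, -0.508); φ = arcsin(p_z) ≈ -30.52°, λ = atan2(p_y, p_x) ≈ 114.81°.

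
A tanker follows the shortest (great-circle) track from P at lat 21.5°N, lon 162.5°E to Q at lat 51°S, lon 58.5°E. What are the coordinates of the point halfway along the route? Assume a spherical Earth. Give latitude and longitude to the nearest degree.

Convert each endpoint to a unit vector on the sphere (x = cos φ cos λ, y = cos φ sin λ, z = sin φ).
The central angle between the endpoints is δ = arccos(p₁·p₂) ≈ 2.011 rad (115.2°).
Interpolate at f = 1/2 with slerp weights a = sin((1−f)δ)/sin δ ≈ 0.934, b = sin(fδ)/sin δ ≈ 0.934.
p = a·p₁ + b·p₂ ≈ (-0.522, 0.762, -0.383); φ = arcsin(p_z) ≈ -22.55°, λ = atan2(p_y, p_x) ≈ 124.38°.

≈ lat 23°S, lon 124°E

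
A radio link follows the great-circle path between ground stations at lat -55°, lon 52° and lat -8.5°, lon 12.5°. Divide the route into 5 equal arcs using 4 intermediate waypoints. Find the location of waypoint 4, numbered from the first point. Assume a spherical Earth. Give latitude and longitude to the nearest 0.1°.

≈ lat -18.5°, lon 17.7°

Write both endpoints as unit vectors p₁, p₂ with components (cos φ cos λ, cos φ sin λ, sin φ).
The central angle between the endpoints is δ = arccos(p₁·p₂) ≈ 0.978 rad (56.0°).
Interpolate at f = 4/5 with slerp weights a = sin((1−f)δ)/sin δ ≈ 0.234, b = sin(fδ)/sin δ ≈ 0.850.
p = a·p₁ + b·p₂ ≈ (0.903, 0.288, -0.318); φ = arcsin(p_z) ≈ -18.52°, λ = atan2(p_y, p_x) ≈ 17.67°.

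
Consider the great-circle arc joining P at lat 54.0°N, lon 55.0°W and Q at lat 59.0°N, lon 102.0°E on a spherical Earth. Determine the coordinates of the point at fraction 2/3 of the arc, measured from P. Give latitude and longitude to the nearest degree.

≈ lat 79°N, lon 73°E

The haversine formula gives a central angle δ ≈ 1.143 rad (65.5°) between the endpoints.
Interpolate at f = 2/3 with slerp weights a = sin((1−f)δ)/sin δ ≈ 0.409, b = sin(fδ)/sin δ ≈ 0.759.
p = a·p₁ + b·p₂ ≈ (0.057, 0.185, 0.981); φ = arcsin(p_z) ≈ 78.82°, λ = atan2(p_y, p_x) ≈ 73.05°.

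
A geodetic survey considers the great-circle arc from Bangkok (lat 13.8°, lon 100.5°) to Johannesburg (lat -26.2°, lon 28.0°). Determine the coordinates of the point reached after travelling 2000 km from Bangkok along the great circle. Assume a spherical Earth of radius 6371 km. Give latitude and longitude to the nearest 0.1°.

≈ lat 4.4°, lon 84.9°

Convert each endpoint to a unit vector on the sphere (x = cos φ cos λ, y = cos φ sin λ, z = sin φ).
The central angle between the endpoints is δ = arccos(p₁·p₂) ≈ 1.413 rad (81.0°). The total great-circle distance is δ·R ≈ 1.413 × 6371 ≈ 9005 km, so the target fraction is f = 2000/9005 ≈ 0.222.
Interpolate at f ≈ 0.222 with slerp weights a = sin((1−f)δ)/sin δ ≈ 0.902, b = sin(fδ)/sin δ ≈ 0.313.
p = a·p₁ + b·p₂ ≈ (0.088, 0.993, 0.077); φ = arcsin(p_z) ≈ 4.42°, λ = atan2(p_y, p_x) ≈ 84.93°.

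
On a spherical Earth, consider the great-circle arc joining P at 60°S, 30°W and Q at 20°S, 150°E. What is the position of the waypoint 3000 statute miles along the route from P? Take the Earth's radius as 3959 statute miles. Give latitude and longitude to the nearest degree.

Convert each endpoint to a unit vector on the sphere (x = cos φ cos λ, y = cos φ sin λ, z = sin φ).
The central angle between the endpoints is δ = arccos(p₁·p₂) ≈ 1.745 rad (100.0°). The total great-circle distance is δ·R ≈ 1.745 × 3959 ≈ 6910 mi, so the target fraction is f = 3000/6910 ≈ 0.434.
Interpolate at f ≈ 0.434 with slerp weights a = sin((1−f)δ)/sin δ ≈ 0.848, b = sin(fδ)/sin δ ≈ 0.698.
p = a·p₁ + b·p₂ ≈ (-0.201, 0.116, -0.973); φ = arcsin(p_z) ≈ -76.58°, λ = atan2(p_y, p_x) ≈ 150.00°.

≈ 77°S, 150°E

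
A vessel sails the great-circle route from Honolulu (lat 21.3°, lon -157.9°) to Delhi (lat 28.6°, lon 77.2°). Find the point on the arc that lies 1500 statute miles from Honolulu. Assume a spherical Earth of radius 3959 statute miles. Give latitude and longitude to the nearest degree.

≈ lat 34°, lon -178°

Write both endpoints as unit vectors p₁, p₂ with components (cos φ cos λ, cos φ sin λ, sin φ).
The central angle between the endpoints is δ = arccos(p₁·p₂) ≈ 1.869 rad (107.1°). The total great-circle distance is δ·R ≈ 1.869 × 3959 ≈ 7401 mi, so the target fraction is f = 1500/7401 ≈ 0.203.
Interpolate at f ≈ 0.203 with slerp weights a = sin((1−f)δ)/sin δ ≈ 1.043, b = sin(fδ)/sin δ ≈ 0.387.
p = a·p₁ + b·p₂ ≈ (-0.825, -0.034, 0.564); φ = arcsin(p_z) ≈ 34.34°, λ = atan2(p_y, p_x) ≈ -177.62°.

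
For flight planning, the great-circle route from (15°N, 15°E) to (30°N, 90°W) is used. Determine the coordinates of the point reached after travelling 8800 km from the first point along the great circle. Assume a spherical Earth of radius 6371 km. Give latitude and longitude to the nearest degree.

Write both endpoints as unit vectors p₁, p₂ with components (cos φ cos λ, cos φ sin λ, sin φ).
The central angle between the endpoints is δ = arccos(p₁·p₂) ≈ 1.658 rad (95.0°). The total great-circle distance is δ·R ≈ 1.658 × 6371 ≈ 10563 km, so the target fraction is f = 8800/10563 ≈ 0.833.
Interpolate at f ≈ 0.833 with slerp weights a = sin((1−f)δ)/sin δ ≈ 0.274, b = sin(fδ)/sin δ ≈ 0.986.
p = a·p₁ + b·p₂ ≈ (0.256, -0.785, 0.564); φ = arcsin(p_z) ≈ 34.33°, λ = atan2(p_y, p_x) ≈ -71.95°.

≈ (34°N, 72°W)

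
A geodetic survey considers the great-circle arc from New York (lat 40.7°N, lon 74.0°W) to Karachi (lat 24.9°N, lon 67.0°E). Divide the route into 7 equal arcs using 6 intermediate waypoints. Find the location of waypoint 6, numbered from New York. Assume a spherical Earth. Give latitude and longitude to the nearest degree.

≈ lat 38°N, lon 58°E

Write both endpoints as unit vectors p₁, p₂ with components (cos φ cos λ, cos φ sin λ, sin φ).
The central angle between the endpoints is δ = arccos(p₁·p₂) ≈ 1.834 rad (105.1°).
Interpolate at f = 6/7 with slerp weights a = sin((1−f)δ)/sin δ ≈ 0.268, b = sin(fδ)/sin δ ≈ 1.036.
p = a·p₁ + b·p₂ ≈ (0.423, 0.669, 0.611); φ = arcsin(p_z) ≈ 37.65°, λ = atan2(p_y, p_x) ≈ 57.70°.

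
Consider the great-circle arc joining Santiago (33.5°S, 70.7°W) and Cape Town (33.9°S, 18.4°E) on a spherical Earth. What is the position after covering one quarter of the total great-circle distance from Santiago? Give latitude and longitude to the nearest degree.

Convert each endpoint to a unit vector on the sphere (x = cos φ cos λ, y = cos φ sin λ, z = sin φ).
The central angle between the endpoints is δ = arccos(p₁·p₂) ≈ 1.246 rad (71.4°).
Interpolate at f = 1/4 with slerp weights a = sin((1−f)δ)/sin δ ≈ 0.849, b = sin(fδ)/sin δ ≈ 0.323.
p = a·p₁ + b·p₂ ≈ (0.489, -0.583, -0.649); φ = arcsin(p_z) ≈ -40.46°, λ = atan2(p_y, p_x) ≈ -50.04°.

≈ 40°S, 50°W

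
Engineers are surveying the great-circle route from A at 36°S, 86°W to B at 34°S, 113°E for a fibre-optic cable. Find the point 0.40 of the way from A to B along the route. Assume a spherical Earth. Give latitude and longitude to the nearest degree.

Write both endpoints as unit vectors p₁, p₂ with components (cos φ cos λ, cos φ sin λ, sin φ).
The central angle between the endpoints is δ = arccos(p₁·p₂) ≈ 1.881 rad (107.8°).
Interpolate at f = 0.40 with slerp weights a = sin((1−f)δ)/sin δ ≈ 0.949, b = sin(fδ)/sin δ ≈ 0.718.
p = a·p₁ + b·p₂ ≈ (-0.179, -0.218, -0.959); φ = arcsin(p_z) ≈ -73.60°, λ = atan2(p_y, p_x) ≈ -129.34°.

≈ 74°S, 129°W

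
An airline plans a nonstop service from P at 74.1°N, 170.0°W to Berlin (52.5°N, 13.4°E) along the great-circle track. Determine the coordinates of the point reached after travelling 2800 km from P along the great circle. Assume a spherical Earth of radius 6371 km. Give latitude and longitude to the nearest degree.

Convert each endpoint to a unit vector on the sphere (x = cos φ cos λ, y = cos φ sin λ, z = sin φ).
The central angle between the endpoints is δ = arccos(p₁·p₂) ≈ 0.932 rad (53.4°). The total great-circle distance is δ·R ≈ 0.932 × 6371 ≈ 5935 km, so the target fraction is f = 2800/5935 ≈ 0.472.
Interpolate at f ≈ 0.472 with slerp weights a = sin((1−f)δ)/sin δ ≈ 0.589, b = sin(fδ)/sin δ ≈ 0.530.
p = a·p₁ + b·p₂ ≈ (0.155, 0.047, 0.987); φ = arcsin(p_z) ≈ 80.68°, λ = atan2(p_y, p_x) ≈ 16.79°.

≈ 81°N, 17°E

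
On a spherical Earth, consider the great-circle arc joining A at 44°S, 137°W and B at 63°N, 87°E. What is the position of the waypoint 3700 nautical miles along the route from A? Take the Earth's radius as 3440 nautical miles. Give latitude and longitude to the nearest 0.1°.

Convert each endpoint to a unit vector on the sphere (x = cos φ cos λ, y = cos φ sin λ, z = sin φ).
The central angle between the endpoints is δ = arccos(p₁·p₂) ≈ 2.594 rad (148.6°). The total great-circle distance is δ·R ≈ 2.594 × 3440 ≈ 8924 nmi, so the target fraction is f = 3700/8924 ≈ 0.415.
Interpolate at f ≈ 0.415 with slerp weights a = sin((1−f)δ)/sin δ ≈ 1.919, b = sin(fδ)/sin δ ≈ 1.690.
p = a·p₁ + b·p₂ ≈ (-0.969, -0.175, 0.173); φ = arcsin(p_z) ≈ 9.99°, λ = atan2(p_y, p_x) ≈ -169.77°.

≈ 10.0°N, 169.8°W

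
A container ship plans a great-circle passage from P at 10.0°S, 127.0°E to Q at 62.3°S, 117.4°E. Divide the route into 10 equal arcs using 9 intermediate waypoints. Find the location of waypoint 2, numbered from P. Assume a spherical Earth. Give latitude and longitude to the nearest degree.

≈ 21°S, 126°E

From cos δ = sin φ₁ sin φ₂ + cos φ₁ cos φ₂ cos Δλ, the central angle is δ ≈ 0.921 rad (52.8°).
Interpolate at f = 2/10 with slerp weights a = sin((1−f)δ)/sin δ ≈ 0.844, b = sin(fδ)/sin δ ≈ 0.230.
p = a·p₁ + b·p₂ ≈ (-0.549, 0.759, -0.350); φ = arcsin(p_z) ≈ -20.50°, λ = atan2(p_y, p_x) ≈ 125.91°.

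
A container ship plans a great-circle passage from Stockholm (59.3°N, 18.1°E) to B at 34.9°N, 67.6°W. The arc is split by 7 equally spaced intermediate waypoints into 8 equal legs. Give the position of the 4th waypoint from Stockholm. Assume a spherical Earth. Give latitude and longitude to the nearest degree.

≈ 55°N, 37°W

The haversine formula gives a central angle δ ≈ 1.020 rad (58.4°) between the endpoints.
Interpolate at f = 4/8 with slerp weights a = sin((1−f)δ)/sin δ ≈ 0.573, b = sin(fδ)/sin δ ≈ 0.573.
p = a·p₁ + b·p₂ ≈ (0.457, -0.344, 0.820); φ = arcsin(p_z) ≈ 55.13°, λ = atan2(p_y, p_x) ≈ -36.93°.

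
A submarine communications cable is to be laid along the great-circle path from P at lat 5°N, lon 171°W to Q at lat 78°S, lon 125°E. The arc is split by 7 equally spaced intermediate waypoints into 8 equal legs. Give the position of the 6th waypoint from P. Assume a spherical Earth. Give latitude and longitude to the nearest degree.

Convert each endpoint to a unit vector on the sphere (x = cos φ cos λ, y = cos φ sin λ, z = sin φ).
The central angle between the endpoints is δ = arccos(p₁·p₂) ≈ 1.565 rad (89.7°).
Interpolate at f = 6/8 with slerp weights a = sin((1−f)δ)/sin δ ≈ 0.381, b = sin(fδ)/sin δ ≈ 0.922.
p = a·p₁ + b·p₂ ≈ (-0.485, 0.098, -0.869); φ = arcsin(p_z) ≈ -60.33°, λ = atan2(p_y, p_x) ≈ 168.62°.

≈ lat 60°S, lon 169°E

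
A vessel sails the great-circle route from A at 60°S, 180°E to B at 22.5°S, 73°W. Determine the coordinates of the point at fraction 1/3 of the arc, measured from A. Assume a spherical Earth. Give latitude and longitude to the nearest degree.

≈ 61°S, 125°W

Write both endpoints as unit vectors p₁, p₂ with components (cos φ cos λ, cos φ sin λ, sin φ).
The central angle between the endpoints is δ = arccos(p₁·p₂) ≈ 1.373 rad (78.7°).
Interpolate at f = 1/3 with slerp weights a = sin((1−f)δ)/sin δ ≈ 0.809, b = sin(fδ)/sin δ ≈ 0.451.
p = a·p₁ + b·p₂ ≈ (-0.283, -0.398, -0.873); φ = arcsin(p_z) ≈ -60.77°, λ = atan2(p_y, p_x) ≈ -125.36°.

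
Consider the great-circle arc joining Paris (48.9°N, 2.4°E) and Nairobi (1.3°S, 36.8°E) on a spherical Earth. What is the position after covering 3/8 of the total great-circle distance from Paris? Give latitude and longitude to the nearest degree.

≈ 31°N, 19°E

Convert each endpoint to a unit vector on the sphere (x = cos φ cos λ, y = cos φ sin λ, z = sin φ).
The central angle between the endpoints is δ = arccos(p₁·p₂) ≈ 1.018 rad (58.3°).
Interpolate at f = 3/8 with slerp weights a = sin((1−f)δ)/sin δ ≈ 0.698, b = sin(fδ)/sin δ ≈ 0.438.
p = a·p₁ + b·p₂ ≈ (0.809, 0.281, 0.516); φ = arcsin(p_z) ≈ 31.08°, λ = atan2(p_y, p_x) ≈ 19.18°.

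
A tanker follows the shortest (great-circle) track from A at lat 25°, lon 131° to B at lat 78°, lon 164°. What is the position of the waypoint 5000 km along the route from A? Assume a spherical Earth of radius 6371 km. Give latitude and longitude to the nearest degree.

≈ lat 69°, lon 147°

Write both endpoints as unit vectors p₁, p₂ with components (cos φ cos λ, cos φ sin λ, sin φ).
The central angle between the endpoints is δ = arccos(p₁·p₂) ≈ 0.963 rad (55.2°). The total great-circle distance is δ·R ≈ 0.963 × 6371 ≈ 6133 km, so the target fraction is f = 5000/6133 ≈ 0.815.
Interpolate at f ≈ 0.815 with slerp weights a = sin((1−f)δ)/sin δ ≈ 0.215, b = sin(fδ)/sin δ ≈ 0.861.
p = a·p₁ + b·p₂ ≈ (-0.300, 0.197, 0.933); φ = arcsin(p_z) ≈ 68.97°, λ = atan2(p_y, p_x) ≈ 146.76°.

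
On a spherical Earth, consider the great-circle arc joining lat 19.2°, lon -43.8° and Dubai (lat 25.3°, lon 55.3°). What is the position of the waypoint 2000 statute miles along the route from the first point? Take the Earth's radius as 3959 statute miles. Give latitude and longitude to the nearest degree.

The haversine formula gives a central angle δ ≈ 1.565 rad (89.7°) between the endpoints. The total great-circle distance is δ·R ≈ 1.565 × 3959 ≈ 6197 mi, so the target fraction is f = 2000/6197 ≈ 0.323.
Interpolate at f ≈ 0.323 with slerp weights a = sin((1−f)δ)/sin δ ≈ 0.872, b = sin(fδ)/sin δ ≈ 0.484.
p = a·p₁ + b·p₂ ≈ (0.844, -0.211, 0.494); φ = arcsin(p_z) ≈ 29.59°, λ = atan2(p_y, p_x) ≈ -14.01°.

≈ lat 30°, lon -14°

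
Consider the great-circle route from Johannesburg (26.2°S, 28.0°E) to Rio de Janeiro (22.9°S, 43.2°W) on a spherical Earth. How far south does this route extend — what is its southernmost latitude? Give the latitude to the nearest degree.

≈ 29°S

The great circle lies in the plane with unit normal n̂ = (p₁ × p₂)/|p₁ × p₂|.
Here n̂_z ≈ -0.870; the vertex latitude is φ_max = arccos|n̂_z| ≈ 29.5°.
Check via Clairaut: cos φ_max = |cos φ₁| · sin C = cos(26.2°)·sin(104.0°) ≈ 0.870, again giving ≈ 29.5°.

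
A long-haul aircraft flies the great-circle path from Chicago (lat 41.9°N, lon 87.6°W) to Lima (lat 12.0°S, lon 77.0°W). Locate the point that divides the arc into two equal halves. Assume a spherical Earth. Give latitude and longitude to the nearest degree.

≈ lat 15°N, lon 82°W

From cos δ = sin φ₁ sin φ₂ + cos φ₁ cos φ₂ cos Δλ, the central angle is δ ≈ 0.956 rad (54.8°).
Interpolate at f = 1/2 with slerp weights a = sin((1−f)δ)/sin δ ≈ 0.563, b = sin(fδ)/sin δ ≈ 0.563.
p = a·p₁ + b·p₂ ≈ (0.141, -0.955, 0.259); φ = arcsin(p_z) ≈ 15.01°, λ = atan2(p_y, p_x) ≈ -81.58°.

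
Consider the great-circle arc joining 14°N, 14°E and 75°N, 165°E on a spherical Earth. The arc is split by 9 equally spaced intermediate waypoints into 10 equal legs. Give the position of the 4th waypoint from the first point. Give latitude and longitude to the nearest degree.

≈ 49°N, 20°E

Write both endpoints as unit vectors p₁, p₂ with components (cos φ cos λ, cos φ sin λ, sin φ).
The central angle between the endpoints is δ = arccos(p₁·p₂) ≈ 1.557 rad (89.2°).
Interpolate at f = 4/10 with slerp weights a = sin((1−f)δ)/sin δ ≈ 0.804, b = sin(fδ)/sin δ ≈ 0.583.
p = a·p₁ + b·p₂ ≈ (0.611, 0.228, 0.758); φ = arcsin(p_z) ≈ 49.28°, λ = atan2(p_y, p_x) ≈ 20.44°.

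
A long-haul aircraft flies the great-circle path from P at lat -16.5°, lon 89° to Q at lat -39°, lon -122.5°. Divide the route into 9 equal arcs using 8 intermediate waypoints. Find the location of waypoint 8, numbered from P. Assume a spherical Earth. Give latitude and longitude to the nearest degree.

From cos δ = sin φ₁ sin φ₂ + cos φ₁ cos φ₂ cos Δλ, the central angle is δ ≈ 2.045 rad (117.2°).
Interpolate at f = 8/9 with slerp weights a = sin((1−f)δ)/sin δ ≈ 0.253, b = sin(fδ)/sin δ ≈ 1.090.
p = a·p₁ + b·p₂ ≈ (-0.451, -0.472, -0.758); φ = arcsin(p_z) ≈ -49.27°, λ = atan2(p_y, p_x) ≈ -133.71°.

≈ lat -49°, lon -134°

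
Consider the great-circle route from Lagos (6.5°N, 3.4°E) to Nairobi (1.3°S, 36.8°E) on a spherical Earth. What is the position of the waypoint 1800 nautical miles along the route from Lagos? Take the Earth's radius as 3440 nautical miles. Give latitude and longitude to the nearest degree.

≈ 0°N, 33°E

Write both endpoints as unit vectors p₁, p₂ with components (cos φ cos λ, cos φ sin λ, sin φ).
The central angle between the endpoints is δ = arccos(p₁·p₂) ≈ 0.598 rad (34.2°). The total great-circle distance is δ·R ≈ 0.598 × 3440 ≈ 2056 nmi, so the target fraction is f = 1800/2056 ≈ 0.876.
Interpolate at f ≈ 0.876 with slerp weights a = sin((1−f)δ)/sin δ ≈ 0.132, b = sin(fδ)/sin δ ≈ 0.888.
p = a·p₁ + b·p₂ ≈ (0.842, 0.540, -0.005); φ = arcsin(p_z) ≈ -0.30°, λ = atan2(p_y, p_x) ≈ 32.66°.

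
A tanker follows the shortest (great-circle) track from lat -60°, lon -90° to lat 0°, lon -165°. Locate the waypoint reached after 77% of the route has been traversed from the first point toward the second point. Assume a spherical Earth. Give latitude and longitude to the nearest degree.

≈ lat -17°, lon -155°

Convert each endpoint to a unit vector on the sphere (x = cos φ cos λ, y = cos φ sin λ, z = sin φ).
The central angle between the endpoints is δ = arccos(p₁·p₂) ≈ 1.441 rad (82.6°).
Interpolate at f = 0.77 with slerp weights a = sin((1−f)δ)/sin δ ≈ 0.328, b = sin(fδ)/sin δ ≈ 0.903.
p = a·p₁ + b·p₂ ≈ (-0.872, -0.398, -0.284); φ = arcsin(p_z) ≈ -16.51°, λ = atan2(p_y, p_x) ≈ -155.49°.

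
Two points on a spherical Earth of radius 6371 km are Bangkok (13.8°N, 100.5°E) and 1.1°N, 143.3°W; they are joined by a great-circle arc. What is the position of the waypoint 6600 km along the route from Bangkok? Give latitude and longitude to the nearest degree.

≈ 14°N, 162°E

From cos δ = sin φ₁ sin φ₂ + cos φ₁ cos φ₂ cos Δλ, the central angle is δ ≈ 2.009 rad (115.1°). The total great-circle distance is δ·R ≈ 2.009 × 6371 ≈ 12798 km, so the target fraction is f = 6600/12798 ≈ 0.516.
Interpolate at f ≈ 0.516 with slerp weights a = sin((1−f)δ)/sin δ ≈ 0.913, b = sin(fδ)/sin δ ≈ 0.950.
p = a·p₁ + b·p₂ ≈ (-0.923, 0.304, 0.236); φ = arcsin(p_z) ≈ 13.65°, λ = atan2(p_y, p_x) ≈ 161.78°.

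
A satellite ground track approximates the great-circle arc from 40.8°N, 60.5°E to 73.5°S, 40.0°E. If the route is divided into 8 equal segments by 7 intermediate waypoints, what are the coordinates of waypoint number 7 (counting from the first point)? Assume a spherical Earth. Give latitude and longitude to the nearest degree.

The haversine formula gives a central angle δ ≈ 2.010 rad (115.2°) between the endpoints.
Interpolate at f = 7/8 with slerp weights a = sin((1−f)δ)/sin δ ≈ 0.275, b = sin(fδ)/sin δ ≈ 1.085.
p = a·p₁ + b·p₂ ≈ (0.339, 0.379, -0.861); φ = arcsin(p_z) ≈ -59.45°, λ = atan2(p_y, p_x) ≈ 48.24°.

≈ 59°S, 48°E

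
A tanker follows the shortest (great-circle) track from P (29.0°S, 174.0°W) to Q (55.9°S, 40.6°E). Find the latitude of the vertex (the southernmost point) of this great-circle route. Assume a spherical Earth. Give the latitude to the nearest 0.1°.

The great circle lies in the plane with unit normal n̂ = (p₁ × p₂)/|p₁ × p₂|.
Here n̂_z ≈ -0.278; the vertex latitude is φ_max = arccos|n̂_z| ≈ 73.8°.
Check via Clairaut: cos φ_max = |cos φ₁| · sin C = cos(29.0°)·sin(161.4°) ≈ 0.278, again giving ≈ 73.8°.

≈ 73.8°S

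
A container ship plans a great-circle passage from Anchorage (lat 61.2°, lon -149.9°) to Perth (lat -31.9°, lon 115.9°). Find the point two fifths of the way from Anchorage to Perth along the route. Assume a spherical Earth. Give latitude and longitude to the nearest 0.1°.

≈ lat 30.4°, lon 153.4°

From cos δ = sin φ₁ sin φ₂ + cos φ₁ cos φ₂ cos Δλ, the central angle is δ ≈ 2.086 rad (119.5°).
Interpolate at f = 2/5 with slerp weights a = sin((1−f)δ)/sin δ ≈ 1.091, b = sin(fδ)/sin δ ≈ 0.852.
p = a·p₁ + b·p₂ ≈ (-0.771, 0.387, 0.506); φ = arcsin(p_z) ≈ 30.42°, λ = atan2(p_y, p_x) ≈ 153.35°.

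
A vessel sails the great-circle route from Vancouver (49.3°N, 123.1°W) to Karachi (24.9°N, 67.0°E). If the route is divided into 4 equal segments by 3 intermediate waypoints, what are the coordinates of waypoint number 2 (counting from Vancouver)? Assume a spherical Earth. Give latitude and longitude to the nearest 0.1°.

≈ 76.2°N, 90.3°E

Convert each endpoint to a unit vector on the sphere (x = cos φ cos λ, y = cos φ sin λ, z = sin φ).
The central angle between the endpoints is δ = arccos(p₁·p₂) ≈ 1.837 rad (105.3°).
Interpolate at f = 2/4 with slerp weights a = sin((1−f)δ)/sin δ ≈ 0.824, b = sin(fδ)/sin δ ≈ 0.824.
p = a·p₁ + b·p₂ ≈ (-0.001, 0.238, 0.971); φ = arcsin(p_z) ≈ 76.24°, λ = atan2(p_y, p_x) ≈ 90.34°.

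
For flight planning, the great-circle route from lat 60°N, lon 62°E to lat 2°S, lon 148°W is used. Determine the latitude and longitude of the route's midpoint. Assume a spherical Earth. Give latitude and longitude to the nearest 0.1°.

The haversine formula gives a central angle δ ≈ 2.052 rad (117.6°) between the endpoints.
Interpolate at f = 1/2 with slerp weights a = sin((1−f)δ)/sin δ ≈ 0.965, b = sin(fδ)/sin δ ≈ 0.965.
p = a·p₁ + b·p₂ ≈ (-0.591, -0.085, 0.802); φ = arcsin(p_z) ≈ 53.32°, λ = atan2(p_y, p_x) ≈ -171.82°.

≈ lat 53.3°N, lon 171.8°W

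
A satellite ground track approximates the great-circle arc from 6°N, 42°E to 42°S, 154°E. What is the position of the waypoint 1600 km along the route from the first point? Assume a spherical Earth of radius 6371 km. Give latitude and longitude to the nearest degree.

The haversine formula gives a central angle δ ≈ 1.925 rad (110.3°) between the endpoints. The total great-circle distance is δ·R ≈ 1.925 × 6371 ≈ 12264 km, so the target fraction is f = 1600/12264 ≈ 0.130.
Interpolate at f ≈ 0.130 with slerp weights a = sin((1−f)δ)/sin δ ≈ 1.061, b = sin(fδ)/sin δ ≈ 0.265.
p = a·p₁ + b·p₂ ≈ (0.607, 0.792, -0.066); φ = arcsin(p_z) ≈ -3.81°, λ = atan2(p_y, p_x) ≈ 52.54°.

≈ 4°S, 53°E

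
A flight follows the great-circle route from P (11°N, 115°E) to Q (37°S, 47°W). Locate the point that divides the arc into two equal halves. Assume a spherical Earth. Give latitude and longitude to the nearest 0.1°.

≈ (51.1°S, 67.0°E)

Convert each endpoint to a unit vector on the sphere (x = cos φ cos λ, y = cos φ sin λ, z = sin φ).
The central angle between the endpoints is δ = arccos(p₁·p₂) ≈ 2.607 rad (149.4°).
Interpolate at f = 1/2 with slerp weights a = sin((1−f)δ)/sin δ ≈ 1.893, b = sin(fδ)/sin δ ≈ 1.893.
p = a·p₁ + b·p₂ ≈ (0.246, 0.578, -0.778); φ = arcsin(p_z) ≈ -51.07°, λ = atan2(p_y, p_x) ≈ 66.98°.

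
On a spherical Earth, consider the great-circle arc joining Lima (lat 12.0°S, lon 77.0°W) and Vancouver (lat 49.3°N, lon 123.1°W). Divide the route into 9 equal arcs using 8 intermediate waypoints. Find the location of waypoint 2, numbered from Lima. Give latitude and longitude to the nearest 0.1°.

From cos δ = sin φ₁ sin φ₂ + cos φ₁ cos φ₂ cos Δλ, the central angle is δ ≈ 1.282 rad (73.5°).
Interpolate at f = 2/9 with slerp weights a = sin((1−f)δ)/sin δ ≈ 0.876, b = sin(fδ)/sin δ ≈ 0.293.
p = a·p₁ + b·p₂ ≈ (0.088, -0.995, 0.040); φ = arcsin(p_z) ≈ 2.30°, λ = atan2(p_y, p_x) ≈ -84.93°.

≈ lat 2.3°N, lon 84.9°W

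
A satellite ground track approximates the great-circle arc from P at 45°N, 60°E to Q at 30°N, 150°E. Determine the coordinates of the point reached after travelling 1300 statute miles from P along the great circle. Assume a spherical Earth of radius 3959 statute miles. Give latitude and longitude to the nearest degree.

≈ 49°N, 87°E

From cos δ = sin φ₁ sin φ₂ + cos φ₁ cos φ₂ cos Δλ, the central angle is δ ≈ 1.209 rad (69.3°). The total great-circle distance is δ·R ≈ 1.209 × 3959 ≈ 4788 mi, so the target fraction is f = 1300/4788 ≈ 0.272.
Interpolate at f ≈ 0.272 with slerp weights a = sin((1−f)δ)/sin δ ≈ 0.825, b = sin(fδ)/sin δ ≈ 0.345.
p = a·p₁ + b·p₂ ≈ (0.033, 0.654, 0.756); φ = arcsin(p_z) ≈ 49.07°, λ = atan2(p_y, p_x) ≈ 87.11°.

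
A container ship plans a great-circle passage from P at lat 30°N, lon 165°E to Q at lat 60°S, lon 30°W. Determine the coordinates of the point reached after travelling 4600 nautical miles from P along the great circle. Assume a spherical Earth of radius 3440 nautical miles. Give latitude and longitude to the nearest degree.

≈ lat 44°S, lon 175°W

From cos δ = sin φ₁ sin φ₂ + cos φ₁ cos φ₂ cos Δλ, the central angle is δ ≈ 2.589 rad (148.4°). The total great-circle distance is δ·R ≈ 2.589 × 3440 ≈ 8907 nmi, so the target fraction is f = 4600/8907 ≈ 0.516.
Interpolate at f ≈ 0.516 with slerp weights a = sin((1−f)δ)/sin δ ≈ 1.810, b = sin(fδ)/sin δ ≈ 1.854.
p = a·p₁ + b·p₂ ≈ (-0.711, -0.058, -0.701); φ = arcsin(p_z) ≈ -44.49°, λ = atan2(p_y, p_x) ≈ -175.35°.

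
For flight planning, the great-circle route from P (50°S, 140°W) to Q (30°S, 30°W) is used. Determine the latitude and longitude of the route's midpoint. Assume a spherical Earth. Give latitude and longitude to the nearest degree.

From cos δ = sin φ₁ sin φ₂ + cos φ₁ cos φ₂ cos Δλ, the central angle is δ ≈ 1.377 rad (78.9°).
Interpolate at f = 1/2 with slerp weights a = sin((1−f)δ)/sin δ ≈ 0.647, b = sin(fδ)/sin δ ≈ 0.647.
p = a·p₁ + b·p₂ ≈ (0.167, -0.548, -0.820); φ = arcsin(p_z) ≈ -55.06°, λ = atan2(p_y, p_x) ≈ -73.07°.

≈ (55°S, 73°W)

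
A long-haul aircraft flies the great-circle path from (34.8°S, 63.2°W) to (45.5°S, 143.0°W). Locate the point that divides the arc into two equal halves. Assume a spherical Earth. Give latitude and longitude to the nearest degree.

From cos δ = sin φ₁ sin φ₂ + cos φ₁ cos φ₂ cos Δλ, the central angle is δ ≈ 1.037 rad (59.4°).
Interpolate at f = 1/2 with slerp weights a = sin((1−f)δ)/sin δ ≈ 0.576, b = sin(fδ)/sin δ ≈ 0.576.
p = a·p₁ + b·p₂ ≈ (-0.109, -0.665, -0.739); φ = arcsin(p_z) ≈ -47.65°, λ = atan2(p_y, p_x) ≈ -99.32°.

≈ (48°S, 99°W)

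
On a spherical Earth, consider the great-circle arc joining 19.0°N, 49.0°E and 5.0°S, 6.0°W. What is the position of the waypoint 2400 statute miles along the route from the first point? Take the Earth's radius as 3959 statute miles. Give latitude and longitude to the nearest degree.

From cos δ = sin φ₁ sin φ₂ + cos φ₁ cos φ₂ cos Δλ, the central angle is δ ≈ 1.033 rad (59.2°). The total great-circle distance is δ·R ≈ 1.033 × 3959 ≈ 4091 mi, so the target fraction is f = 2400/4091 ≈ 0.587.
Interpolate at f ≈ 0.587 with slerp weights a = sin((1−f)δ)/sin δ ≈ 0.482, b = sin(fδ)/sin δ ≈ 0.663.
p = a·p₁ + b·p₂ ≈ (0.956, 0.275, 0.099); φ = arcsin(p_z) ≈ 5.69°, λ = atan2(p_y, p_x) ≈ 16.05°.

≈ 6°N, 16°E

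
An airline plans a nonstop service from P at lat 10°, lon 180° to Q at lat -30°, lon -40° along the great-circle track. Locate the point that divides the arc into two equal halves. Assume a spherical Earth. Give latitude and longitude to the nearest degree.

Write both endpoints as unit vectors p₁, p₂ with components (cos φ cos λ, cos φ sin λ, sin φ).
The central angle between the endpoints is δ = arccos(p₁·p₂) ≈ 2.404 rad (137.7°).
Interpolate at f = 1/2 with slerp weights a = sin((1−f)δ)/sin δ ≈ 1.387, b = sin(fδ)/sin δ ≈ 1.387.
p = a·p₁ + b·p₂ ≈ (-0.446, -0.772, -0.453); φ = arcsin(p_z) ≈ -26.92°, λ = atan2(p_y, p_x) ≈ -120.00°.

≈ lat -27°, lon -120°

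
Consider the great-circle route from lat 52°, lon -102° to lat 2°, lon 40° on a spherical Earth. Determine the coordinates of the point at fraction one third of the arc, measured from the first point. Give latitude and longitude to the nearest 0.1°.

Convert each endpoint to a unit vector on the sphere (x = cos φ cos λ, y = cos φ sin λ, z = sin φ).
The central angle between the endpoints is δ = arccos(p₁·p₂) ≈ 2.046 rad (117.2°).
Interpolate at f = 1/3 with slerp weights a = sin((1−f)δ)/sin δ ≈ 1.101, b = sin(fδ)/sin δ ≈ 0.709.
p = a·p₁ + b·p₂ ≈ (0.402, -0.207, 0.892); φ = arcsin(p_z) ≈ 63.12°, λ = atan2(p_y, p_x) ≈ -27.31°.

≈ lat 63.1°, lon -27.3°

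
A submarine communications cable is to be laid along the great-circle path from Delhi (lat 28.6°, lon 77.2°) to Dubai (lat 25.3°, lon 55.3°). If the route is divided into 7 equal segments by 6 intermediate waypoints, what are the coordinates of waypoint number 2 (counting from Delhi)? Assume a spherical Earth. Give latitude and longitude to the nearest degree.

Convert each endpoint to a unit vector on the sphere (x = cos φ cos λ, y = cos φ sin λ, z = sin φ).
The central angle between the endpoints is δ = arccos(p₁·p₂) ≈ 0.345 rad (19.8°).
Interpolate at f = 2/7 with slerp weights a = sin((1−f)δ)/sin δ ≈ 0.721, b = sin(fδ)/sin δ ≈ 0.291.
p = a·p₁ + b·p₂ ≈ (0.290, 0.834, 0.470); φ = arcsin(p_z) ≈ 28.01°, λ = atan2(p_y, p_x) ≈ 70.82°.

≈ lat 28°, lon 71°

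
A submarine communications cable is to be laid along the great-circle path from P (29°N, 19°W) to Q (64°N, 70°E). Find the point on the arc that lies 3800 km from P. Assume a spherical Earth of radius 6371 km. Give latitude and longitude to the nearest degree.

The haversine formula gives a central angle δ ≈ 1.112 rad (63.7°) between the endpoints. The total great-circle distance is δ·R ≈ 1.112 × 6371 ≈ 7088 km, so the target fraction is f = 3800/7088 ≈ 0.536.
Interpolate at f ≈ 0.536 with slerp weights a = sin((1−f)δ)/sin δ ≈ 0.550, b = sin(fδ)/sin δ ≈ 0.626.
p = a·p₁ + b·p₂ ≈ (0.549, 0.101, 0.830); φ = arcsin(p_z) ≈ 56.07°, λ = atan2(p_y, p_x) ≈ 10.46°.

≈ (56°N, 10°E)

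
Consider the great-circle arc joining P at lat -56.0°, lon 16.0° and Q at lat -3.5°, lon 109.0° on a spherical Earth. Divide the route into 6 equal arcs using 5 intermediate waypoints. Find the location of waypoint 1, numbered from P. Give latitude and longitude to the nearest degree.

From cos δ = sin φ₁ sin φ₂ + cos φ₁ cos φ₂ cos Δλ, the central angle is δ ≈ 1.549 rad (88.8°).
Interpolate at f = 1/6 with slerp weights a = sin((1−f)δ)/sin δ ≈ 0.961, b = sin(fδ)/sin δ ≈ 0.255.
p = a·p₁ + b·p₂ ≈ (0.434, 0.389, -0.813); φ = arcsin(p_z) ≈ -54.35°, λ = atan2(p_y, p_x) ≈ 41.90°.

≈ lat -54°, lon 42°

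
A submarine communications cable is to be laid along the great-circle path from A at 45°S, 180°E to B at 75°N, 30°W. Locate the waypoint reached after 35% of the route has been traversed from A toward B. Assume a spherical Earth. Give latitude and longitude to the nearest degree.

≈ 6°N, 169°W

Write both endpoints as unit vectors p₁, p₂ with components (cos φ cos λ, cos φ sin λ, sin φ).
The central angle between the endpoints is δ = arccos(p₁·p₂) ≈ 2.571 rad (147.3°).
Interpolate at f = 0.35 with slerp weights a = sin((1−f)δ)/sin δ ≈ 1.842, b = sin(fδ)/sin δ ≈ 1.450.
p = a·p₁ + b·p₂ ≈ (-0.977, -0.188, 0.098); φ = arcsin(p_z) ≈ 5.63°, λ = atan2(p_y, p_x) ≈ -169.13°.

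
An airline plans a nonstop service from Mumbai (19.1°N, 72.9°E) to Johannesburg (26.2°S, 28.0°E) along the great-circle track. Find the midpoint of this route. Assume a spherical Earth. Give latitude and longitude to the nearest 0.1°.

Convert each endpoint to a unit vector on the sphere (x = cos φ cos λ, y = cos φ sin λ, z = sin φ).
The central angle between the endpoints is δ = arccos(p₁·p₂) ≈ 1.097 rad (62.9°).
Interpolate at f = 1/2 with slerp weights a = sin((1−f)δ)/sin δ ≈ 0.586, b = sin(fδ)/sin δ ≈ 0.586.
p = a·p₁ + b·p₂ ≈ (0.627, 0.776, -0.067); φ = arcsin(p_z) ≈ -3.84°, λ = atan2(p_y, p_x) ≈ 51.06°.

≈ 3.8°S, 51.1°E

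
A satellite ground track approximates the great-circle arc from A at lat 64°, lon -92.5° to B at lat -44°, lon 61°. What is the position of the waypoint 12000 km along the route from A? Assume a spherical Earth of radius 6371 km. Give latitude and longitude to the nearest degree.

≈ lat 0°, lon 41°

Convert each endpoint to a unit vector on the sphere (x = cos φ cos λ, y = cos φ sin λ, z = sin φ).
The central angle between the endpoints is δ = arccos(p₁·p₂) ≈ 2.706 rad (155.0°). The total great-circle distance is δ·R ≈ 2.706 × 6371 ≈ 17239 km, so the target fraction is f = 12000/17239 ≈ 0.696.
Interpolate at f ≈ 0.696 with slerp weights a = sin((1−f)δ)/sin δ ≈ 1.736, b = sin(fδ)/sin δ ≈ 2.254.
p = a·p₁ + b·p₂ ≈ (0.753, 0.658, -0.006); φ = arcsin(p_z) ≈ -0.32°, λ = atan2(p_y, p_x) ≈ 41.15°.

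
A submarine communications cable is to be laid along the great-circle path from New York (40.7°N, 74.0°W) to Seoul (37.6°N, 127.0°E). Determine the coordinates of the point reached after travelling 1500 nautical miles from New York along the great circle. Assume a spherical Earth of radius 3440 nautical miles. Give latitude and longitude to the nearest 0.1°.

≈ 63.9°N, 90.0°W

Write both endpoints as unit vectors p₁, p₂ with components (cos φ cos λ, cos φ sin λ, sin φ).
The central angle between the endpoints is δ = arccos(p₁·p₂) ≈ 1.734 rad (99.4°). The total great-circle distance is δ·R ≈ 1.734 × 3440 ≈ 5966 nmi, so the target fraction is f = 1500/5966 ≈ 0.251.
Interpolate at f ≈ 0.251 with slerp weights a = sin((1−f)δ)/sin δ ≈ 0.976, b = sin(fδ)/sin δ ≈ 0.428.
p = a·p₁ + b·p₂ ≈ (-0.000, -0.441, 0.898); φ = arcsin(p_z) ≈ 63.86°, λ = atan2(p_y, p_x) ≈ -90.02°.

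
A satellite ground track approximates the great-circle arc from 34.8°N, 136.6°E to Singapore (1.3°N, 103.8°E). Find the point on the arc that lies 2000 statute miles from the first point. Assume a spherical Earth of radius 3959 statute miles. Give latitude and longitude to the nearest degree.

Write both endpoints as unit vectors p₁, p₂ with components (cos φ cos λ, cos φ sin λ, sin φ).
The central angle between the endpoints is δ = arccos(p₁·p₂) ≈ 0.791 rad (45.3°). The total great-circle distance is δ·R ≈ 0.791 × 3959 ≈ 3132 mi, so the target fraction is f = 2000/3132 ≈ 0.639.
Interpolate at f ≈ 0.639 with slerp weights a = sin((1−f)δ)/sin δ ≈ 0.397, b = sin(fδ)/sin δ ≈ 0.680.
p = a·p₁ + b·p₂ ≈ (-0.399, 0.885, 0.242); φ = arcsin(p_z) ≈ 14.00°, λ = atan2(p_y, p_x) ≈ 114.28°.

≈ 14°N, 114°E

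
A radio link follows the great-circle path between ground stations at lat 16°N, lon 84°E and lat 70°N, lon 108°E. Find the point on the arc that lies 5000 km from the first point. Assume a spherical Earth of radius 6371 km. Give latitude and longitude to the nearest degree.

≈ lat 60°N, lon 98°E

Convert each endpoint to a unit vector on the sphere (x = cos φ cos λ, y = cos φ sin λ, z = sin φ).
The central angle between the endpoints is δ = arccos(p₁·p₂) ≈ 0.977 rad (56.0°). The total great-circle distance is δ·R ≈ 0.977 × 6371 ≈ 6226 km, so the target fraction is f = 5000/6226 ≈ 0.803.
Interpolate at f ≈ 0.803 with slerp weights a = sin((1−f)δ)/sin δ ≈ 0.231, b = sin(fδ)/sin δ ≈ 0.853.
p = a·p₁ + b·p₂ ≈ (-0.067, 0.498, 0.865); φ = arcsin(p_z) ≈ 59.85°, λ = atan2(p_y, p_x) ≈ 97.66°.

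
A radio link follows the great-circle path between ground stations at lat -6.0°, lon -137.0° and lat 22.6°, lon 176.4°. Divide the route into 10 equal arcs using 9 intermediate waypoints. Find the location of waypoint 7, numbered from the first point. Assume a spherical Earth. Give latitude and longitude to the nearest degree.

≈ lat 15°, lon -169°

The haversine formula gives a central angle δ ≈ 0.939 rad (53.8°) between the endpoints.
Interpolate at f = 7/10 with slerp weights a = sin((1−f)δ)/sin δ ≈ 0.344, b = sin(fδ)/sin δ ≈ 0.757.
p = a·p₁ + b·p₂ ≈ (-0.948, -0.190, 0.255); φ = arcsin(p_z) ≈ 14.77°, λ = atan2(p_y, p_x) ≈ -168.68°.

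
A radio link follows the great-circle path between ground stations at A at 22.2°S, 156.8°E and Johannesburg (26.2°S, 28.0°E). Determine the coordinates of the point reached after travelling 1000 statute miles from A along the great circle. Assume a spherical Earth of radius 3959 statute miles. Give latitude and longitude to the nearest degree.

≈ 31°S, 144°E

Write both endpoints as unit vectors p₁, p₂ with components (cos φ cos λ, cos φ sin λ, sin φ).
The central angle between the endpoints is δ = arccos(p₁·p₂) ≈ 1.932 rad (110.7°). The total great-circle distance is δ·R ≈ 1.932 × 3959 ≈ 7650 mi, so the target fraction is f = 1000/7650 ≈ 0.131.
Interpolate at f ≈ 0.131 with slerp weights a = sin((1−f)δ)/sin δ ≈ 1.063, b = sin(fδ)/sin δ ≈ 0.267.
p = a·p₁ + b·p₂ ≈ (-0.693, 0.500, -0.520); φ = arcsin(p_z) ≈ -31.30°, λ = atan2(p_y, p_x) ≈ 144.17°.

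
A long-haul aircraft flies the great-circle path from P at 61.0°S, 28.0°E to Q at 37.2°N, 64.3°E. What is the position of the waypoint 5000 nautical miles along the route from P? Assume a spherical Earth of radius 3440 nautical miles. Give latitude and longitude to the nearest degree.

Convert each endpoint to a unit vector on the sphere (x = cos φ cos λ, y = cos φ sin λ, z = sin φ).
The central angle between the endpoints is δ = arccos(p₁·p₂) ≈ 1.790 rad (102.6°). The total great-circle distance is δ·R ≈ 1.790 × 3440 ≈ 6158 nmi, so the target fraction is f = 5000/6158 ≈ 0.812.
Interpolate at f ≈ 0.812 with slerp weights a = sin((1−f)δ)/sin δ ≈ 0.338, b = sin(fδ)/sin δ ≈ 1.018.
p = a·p₁ + b·p₂ ≈ (0.496, 0.807, 0.319); φ = arcsin(p_z) ≈ 18.61°, λ = atan2(p_y, p_x) ≈ 58.42°.

≈ 19°N, 58°E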